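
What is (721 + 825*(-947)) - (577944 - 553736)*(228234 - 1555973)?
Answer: 32141125158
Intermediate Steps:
(721 + 825*(-947)) - (577944 - 553736)*(228234 - 1555973) = (721 - 781275) - 24208*(-1327739) = -780554 - 1*(-32141905712) = -780554 + 32141905712 = 32141125158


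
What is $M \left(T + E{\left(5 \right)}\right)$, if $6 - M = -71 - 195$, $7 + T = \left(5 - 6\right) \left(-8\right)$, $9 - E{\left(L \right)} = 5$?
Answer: $1360$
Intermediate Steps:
$E{\left(L \right)} = 4$ ($E{\left(L \right)} = 9 - 5 = 4$)
$T = 1$ ($T = -7 + \left(5 - 6\right) \left(-8\right) = -7 - -8 = -7 + 8 = 1$)
$M = 272$ ($M = 6 - \left(-71 - 195\right) = 6 - -266 = 6 + 266 = 272$)
$M \left(T + E{\left(5 \right)}\right) = 272 \left(1 + 4\right) = 272 \cdot 5 = 1360$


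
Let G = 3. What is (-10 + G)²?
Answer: 49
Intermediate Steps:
(-10 + G)² = (-10 + 3)² = (-7)² = 49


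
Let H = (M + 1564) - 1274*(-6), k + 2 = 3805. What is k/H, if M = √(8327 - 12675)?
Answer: 8754506/21197903 - 3803*I*√1087/42395806 ≈ 0.41299 - 0.0029575*I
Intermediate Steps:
k = 3803 (k = -2 + 3805 = 3803)
M = 2*I*√1087 (M = √(-4348) = 2*I*√1087 ≈ 65.939*I)
H = 9208 + 2*I*√1087 (H = (2*I*√1087 + 1564) - 1274*(-6) = (1564 + 2*I*√1087) + 7644 = 9208 + 2*I*√1087 ≈ 9208.0 + 65.939*I)
k/H = 3803/(9208 + 2*I*√1087)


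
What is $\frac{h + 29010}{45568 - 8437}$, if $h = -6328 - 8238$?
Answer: $\frac{14444}{37131} \approx 0.389$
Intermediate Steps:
$h = -14566$
$\frac{h + 29010}{45568 - 8437} = \frac{-14566 + 29010}{45568 - 8437} = \frac{14444}{37131}$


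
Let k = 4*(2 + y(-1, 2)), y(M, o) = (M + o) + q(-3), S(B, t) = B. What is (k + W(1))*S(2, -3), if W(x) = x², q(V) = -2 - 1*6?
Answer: -38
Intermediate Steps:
q(V) = -8 (q(V) = -2 - 6 = -8)
y(M, o) = -8 + M + o (y(M, o) = (M + o) - 8 = -8 + M + o)
k = -20 (k = 4*(2 + (-8 - 1 + 2)) = 4*(2 - 7) = 4*(-5) = -20)
(k + W(1))*S(2, -3) = (-20 + 1²)*2 = (-20 + 1)*2 = -19*2 = -38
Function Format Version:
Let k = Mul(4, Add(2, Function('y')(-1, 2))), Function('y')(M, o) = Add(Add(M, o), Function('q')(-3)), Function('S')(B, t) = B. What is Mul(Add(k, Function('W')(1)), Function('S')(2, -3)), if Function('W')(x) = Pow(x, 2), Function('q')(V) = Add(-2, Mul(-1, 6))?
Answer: -38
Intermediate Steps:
Function('q')(V) = -8 (Function('q')(V) = Add(-2, -6) = -8)
Function('y')(M, o) = Add(-8, M, o) (Function('y')(M, o) = Add(Add(M, o), -8) = Add(-8, M, o))
k = -20 (k = Mul(4, Add(2, Add(-8, -1, 2))) = Mul(4, Add(2, -7)) = Mul(4, -5) = -20)
Mul(Add(k, Function('W')(1)), Function('S')(2, -3)) = Mul(Add(-20, Pow(1, 2)), 2) = Mul(Add(-20, 1), 2) = Mul(-19, 2) = -38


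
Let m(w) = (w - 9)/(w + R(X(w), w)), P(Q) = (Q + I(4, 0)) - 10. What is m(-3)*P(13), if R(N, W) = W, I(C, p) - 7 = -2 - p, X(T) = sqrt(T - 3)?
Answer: 16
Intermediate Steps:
X(T) = sqrt(-3 + T)
I(C, p) = 5 - p (I(C, p) = 7 + (-2 - p) = 5 - p)
P(Q) = -5 + Q (P(Q) = (Q + (5 - 1*0)) - 10 = (Q + (5 + 0)) - 10 = (Q + 5) - 10 = (5 + Q) - 10 = -5 + Q)
m(w) = (-9 + w)/(2*w) (m(w) = (w - 9)/(w + w) = (-9 + w)/((2*w)) = (-9 + w)*(1/(2*w)) = (-9 + w)/(2*w))
m(-3)*P(13) = ((1/2)*(-9 - 3)/(-3))*(-5 + 13) = ((1/2)*(-1/3)*(-12))*8 = 2*8 = 16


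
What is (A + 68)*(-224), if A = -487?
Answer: 93856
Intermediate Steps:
(A + 68)*(-224) = (-487 + 68)*(-224) = -419*(-224) = 93856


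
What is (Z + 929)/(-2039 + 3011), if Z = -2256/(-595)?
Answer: 555011/578340 ≈ 0.95966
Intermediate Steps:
Z = 2256/595 (Z = -2256*(-1/595) = 2256/595 ≈ 3.7916)
(Z + 929)/(-2039 + 3011) = (2256/595 + 929)/(-2039 + 3011) = (555011/595)/972 = (555011/595)*(1/972) = 555011/578340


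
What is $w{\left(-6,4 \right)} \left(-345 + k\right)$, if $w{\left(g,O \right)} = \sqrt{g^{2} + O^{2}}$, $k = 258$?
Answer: $- 174 \sqrt{13} \approx -627.37$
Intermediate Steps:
$w{\left(g,O \right)} = \sqrt{O^{2} + g^{2}}$
$w{\left(-6,4 \right)} \left(-345 + k\right) = \sqrt{4^{2} + \left(-6\right)^{2}} \left(-345 + 258\right) = \sqrt{16 + 36} \left(-87\right) = \sqrt{52} \left(-87\right) = 2 \sqrt{13} \left(-87\right) = - 174 \sqrt{13}$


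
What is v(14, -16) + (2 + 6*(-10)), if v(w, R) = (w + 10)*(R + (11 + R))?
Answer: -562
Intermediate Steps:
v(w, R) = (10 + w)*(11 + 2*R)
v(14, -16) + (2 + 6*(-10)) = (110 + 11*14 + 20*(-16) + 2*(-16)*14) + (2 + 6*(-10)) = (110 + 154 - 320 - 448) + (2 - 60) = -504 - 58 = -562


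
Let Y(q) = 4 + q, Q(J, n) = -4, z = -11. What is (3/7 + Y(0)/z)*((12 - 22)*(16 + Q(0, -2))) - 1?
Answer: -677/77 ≈ -8.7922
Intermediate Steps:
(3/7 + Y(0)/z)*((12 - 22)*(16 + Q(0, -2))) - 1 = (3/7 + (4 + 0)/(-11))*((12 - 22)*(16 - 4)) - 1 = (3*(⅐) + 4*(-1/11))*(-10*12) - 1 = (3/7 - 4/11)*(-120) - 1 = (5/77)*(-120) - 1 = -600/77 - 1 = -677/77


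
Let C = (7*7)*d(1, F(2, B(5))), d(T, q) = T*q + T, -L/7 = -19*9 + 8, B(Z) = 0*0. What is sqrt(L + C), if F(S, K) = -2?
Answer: 2*sqrt(273) ≈ 33.045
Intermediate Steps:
B(Z) = 0
L = 1141 (L = -7*(-19*9 + 8) = -7*(-171 + 8) = -7*(-163) = 1141)
d(T, q) = T + T*q
C = -49 (C = (7*7)*(1*(1 - 2)) = 49*(1*(-1)) = 49*(-1) = -49)
sqrt(L + C) = sqrt(1141 - 49) = sqrt(1092) = 2*sqrt(273)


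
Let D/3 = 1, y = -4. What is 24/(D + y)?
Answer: -24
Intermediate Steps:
D = 3 (D = 3*1 = 3)
24/(D + y) = 24/(3 - 4) = 24/(-1) = 24*(-1) = -24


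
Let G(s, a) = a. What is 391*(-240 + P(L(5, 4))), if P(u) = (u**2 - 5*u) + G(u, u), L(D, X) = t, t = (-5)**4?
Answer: 151663035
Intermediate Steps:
t = 625
L(D, X) = 625
P(u) = u**2 - 4*u (P(u) = (u**2 - 5*u) + u = u**2 - 4*u)
391*(-240 + P(L(5, 4))) = 391*(-240 + 625*(-4 + 625)) = 391*(-240 + 625*621) = 391*(-240 + 388125) = 391*387885 = 151663035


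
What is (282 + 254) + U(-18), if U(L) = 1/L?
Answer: 9647/18 ≈ 535.94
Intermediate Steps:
(282 + 254) + U(-18) = (282 + 254) + 1/(-18) = 536 - 1/18 = 9647/18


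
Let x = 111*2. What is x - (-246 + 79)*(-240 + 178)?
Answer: -10132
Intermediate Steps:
x = 222
x - (-246 + 79)*(-240 + 178) = 222 - (-246 + 79)*(-240 + 178) = 222 - (-167)*(-62) = 222 - 1*10354 = 222 - 10354 = -10132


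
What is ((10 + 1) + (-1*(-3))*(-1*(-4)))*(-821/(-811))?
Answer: 18883/811 ≈ 23.284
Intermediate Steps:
((10 + 1) + (-1*(-3))*(-1*(-4)))*(-821/(-811)) = (11 + 3*4)*(-821*(-1/811)) = (11 + 12)*(821/811) = 23*(821/811) = 18883/811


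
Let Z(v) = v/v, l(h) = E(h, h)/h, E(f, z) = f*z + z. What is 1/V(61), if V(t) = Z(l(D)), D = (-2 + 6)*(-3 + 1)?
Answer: 1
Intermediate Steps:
E(f, z) = z + f*z
D = -8 (D = 4*(-2) = -8)
l(h) = 1 + h (l(h) = (h*(1 + h))/h = 1 + h)
Z(v) = 1
V(t) = 1
1/V(61) = 1/1 = 1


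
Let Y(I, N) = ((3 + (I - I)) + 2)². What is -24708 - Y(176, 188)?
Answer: -24733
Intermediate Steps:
Y(I, N) = 25 (Y(I, N) = ((3 + 0) + 2)² = (3 + 2)² = 5² = 25)
-24708 - Y(176, 188) = -24708 - 1*25 = -24708 - 25 = -24733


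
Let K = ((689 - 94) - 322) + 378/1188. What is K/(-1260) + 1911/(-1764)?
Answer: -5149/3960 ≈ -1.3003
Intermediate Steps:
K = 6013/22 (K = (595 - 322) + 378*(1/1188) = 273 + 7/22 = 6013/22 ≈ 273.32)
K/(-1260) + 1911/(-1764) = (6013/22)/(-1260) + 1911/(-1764) = (6013/22)*(-1/1260) + 1911*(-1/1764) = -859/3960 - 13/12 = -5149/3960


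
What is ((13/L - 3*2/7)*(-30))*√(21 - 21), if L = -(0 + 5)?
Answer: 0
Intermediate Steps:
L = -5 (L = -1*5 = -5)
((13/L - 3*2/7)*(-30))*√(21 - 21) = ((13/(-5) - 3*2/7)*(-30))*√(21 - 21) = ((13*(-⅕) - 6*⅐)*(-30))*√0 = ((-13/5 - 6/7)*(-30))*0 = -121/35*(-30)*0 = (726/7)*0 = 0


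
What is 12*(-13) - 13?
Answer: -169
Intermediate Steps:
12*(-13) - 13 = -156 - 13 = -169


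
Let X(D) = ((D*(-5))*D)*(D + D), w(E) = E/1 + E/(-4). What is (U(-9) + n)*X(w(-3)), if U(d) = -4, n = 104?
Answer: 91125/8 ≈ 11391.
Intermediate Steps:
w(E) = 3*E/4 (w(E) = E*1 + E*(-1/4) = E - E/4 = 3*E/4)
X(D) = -10*D**3 (X(D) = ((-5*D)*D)*(2*D) = (-5*D**2)*(2*D) = -10*D**3)
(U(-9) + n)*X(w(-3)) = (-4 + 104)*(-10*((3/4)*(-3))**3) = 100*(-10*(-9/4)**3) = 100*(-10*(-729/64)) = 100*(3645/32) = 91125/8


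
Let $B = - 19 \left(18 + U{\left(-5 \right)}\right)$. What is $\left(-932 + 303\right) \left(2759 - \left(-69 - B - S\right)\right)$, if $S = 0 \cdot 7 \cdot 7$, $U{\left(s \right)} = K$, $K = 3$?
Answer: $-1527841$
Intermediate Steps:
$U{\left(s \right)} = 3$
$S = 0$ ($S = 0 \cdot 7 = 0$)
$B = -399$ ($B = - 19 \left(18 + 3\right) = \left(-19\right) 21 = -399$)
$\left(-932 + 303\right) \left(2759 - \left(-69 - B - S\right)\right) = \left(-932 + 303\right) \left(2759 + \left(\left(-399 + \left(258 + 0\right)\right) - 189\right)\right) = - 629 \left(2759 + \left(\left(-399 + 258\right) - 189\right)\right) = - 629 \left(2759 - 330\right) = \left(-629\right) 2429 = -1527841$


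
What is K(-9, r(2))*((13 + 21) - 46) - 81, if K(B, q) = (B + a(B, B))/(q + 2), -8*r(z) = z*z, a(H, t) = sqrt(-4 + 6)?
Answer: -9 - 8*sqrt(2) ≈ -20.314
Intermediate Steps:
a(H, t) = sqrt(2)
r(z) = -z**2/8 (r(z) = -z*z/8 = -z**2/8)
K(B, q) = (B + sqrt(2))/(2 + q) (K(B, q) = (B + sqrt(2))/(q + 2) = (B + sqrt(2))/(2 + q))
K(-9, r(2))*((13 + 21) - 46) - 81 = ((-9 + sqrt(2))/(2 - 1/8*2**2))*((13 + 21) - 46) - 81 = ((-9 + sqrt(2))/(2 - 1/8*4))*(34 - 46) - 81 = ((-9 + sqrt(2))/(2 - 1/2))*(-12) - 81 = ((-9 + sqrt(2))/(3/2))*(-12) - 81 = (2*(-9 + sqrt(2))/3)*(-12) - 81 = (-6 + 2*sqrt(2)/3)*(-12) - 81 = (72 - 8*sqrt(2)) - 81 = -9 - 8*sqrt(2)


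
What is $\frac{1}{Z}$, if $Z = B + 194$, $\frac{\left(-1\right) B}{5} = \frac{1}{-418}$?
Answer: $\frac{418}{81097} \approx 0.0051543$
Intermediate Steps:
$B = \frac{5}{418}$ ($B = - \frac{5}{-418} = \left(-5\right) \left(- \frac{1}{418}\right) = \frac{5}{418} \approx 0.011962$)
$Z = \frac{81097}{418}$ ($Z = \frac{5}{418} + 194 = \frac{81097}{418} \approx 194.01$)
$\frac{1}{Z} = \frac{1}{\frac{81097}{418}} = \frac{418}{81097}$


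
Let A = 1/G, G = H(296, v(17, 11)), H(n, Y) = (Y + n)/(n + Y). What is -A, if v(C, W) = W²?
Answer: -1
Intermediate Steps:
H(n, Y) = 1 (H(n, Y) = (Y + n)/(Y + n) = 1)
G = 1
A = 1 (A = 1/1 = 1)
-A = -1*1 = -1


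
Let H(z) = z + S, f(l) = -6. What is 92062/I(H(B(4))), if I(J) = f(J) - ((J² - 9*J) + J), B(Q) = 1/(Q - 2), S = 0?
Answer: -368248/9 ≈ -40916.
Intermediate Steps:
B(Q) = 1/(-2 + Q)
H(z) = z (H(z) = z + 0 = z)
I(J) = -6 - J² + 8*J (I(J) = -6 - ((J² - 9*J) + J) = -6 - (J² - 8*J) = -6 + (-J² + 8*J) = -6 - J² + 8*J)
92062/I(H(B(4))) = 92062/(-6 - (1/(-2 + 4))² + 8/(-2 + 4)) = 92062/(-6 - (1/2)² + 8/2) = 92062/(-6 - (½)² + 8*(½)) = 92062/(-6 - 1*¼ + 4) = 92062/(-6 - ¼ + 4) = 92062/(-9/4) = 92062*(-4/9) = -368248/9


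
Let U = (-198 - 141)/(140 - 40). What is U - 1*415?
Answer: -41839/100 ≈ -418.39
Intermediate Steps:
U = -339/100 ≈ -3.3900
U - 1*415 = -339/100 - 1*415 = -339/100 - 415 = -41839/100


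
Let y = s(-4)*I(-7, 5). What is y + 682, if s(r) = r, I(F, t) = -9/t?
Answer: 3446/5 ≈ 689.20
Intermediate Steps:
y = 36/5 (y = -(-36)/5 = -4*(-9/5) = 36/5 ≈ 7.2000)
y + 682 = 36/5 + 682 = 3446/5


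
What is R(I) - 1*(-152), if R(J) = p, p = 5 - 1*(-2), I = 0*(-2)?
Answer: 159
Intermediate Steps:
I = 0
p = 7 (p = 5 + 2 = 7)
R(J) = 7
R(I) - 1*(-152) = 7 - 1*(-152) = 7 + 152 = 159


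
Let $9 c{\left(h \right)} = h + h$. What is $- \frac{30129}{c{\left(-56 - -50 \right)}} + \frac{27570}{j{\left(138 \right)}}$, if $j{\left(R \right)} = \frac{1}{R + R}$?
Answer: $\frac{30527667}{4} \approx 7.6319 \cdot 10^{6}$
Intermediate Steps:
$c{\left(h \right)} = \frac{2 h}{9}$ ($c{\left(h \right)} = \frac{h + h}{9} = \frac{2 h}{9}$)
$j{\left(R \right)} = \frac{1}{2 R}$
$- \frac{30129}{c{\left(-56 - -50 \right)}} + \frac{27570}{j{\left(138 \right)}} = - \frac{30129}{\frac{2}{9} \left(-56 - -50\right)} + \frac{27570}{\frac{1}{2} \cdot \frac{1}{138}} = - \frac{30129}{\frac{2}{9} \left(-56 + 50\right)} + \frac{27570}{\frac{1}{2} \cdot \frac{1}{138}} = - \frac{30129}{\frac{2}{9} \left(-6\right)} + 27570 \frac{1}{\frac{1}{276}} = - \frac{30129}{- \frac{4}{3}} + 27570 \cdot 276 = \left(-30129\right) \left(- \frac{3}{4}\right) + 7609320 = \frac{90387}{4} + 7609320 = \frac{30527667}{4}$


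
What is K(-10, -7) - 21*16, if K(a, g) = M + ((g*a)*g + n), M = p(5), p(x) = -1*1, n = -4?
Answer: -831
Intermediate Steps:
p(x) = -1
M = -1
K(a, g) = -5 + a*g² (K(a, g) = -1 + ((g*a)*g - 4) = -1 + ((a*g)*g - 4) = -1 + (a*g² - 4) = -1 + (-4 + a*g²) = -5 + a*g²)
K(-10, -7) - 21*16 = (-5 - 10*(-7)²) - 21*16 = (-5 - 10*49) - 336 = (-5 - 490) - 336 = -495 - 336 = -831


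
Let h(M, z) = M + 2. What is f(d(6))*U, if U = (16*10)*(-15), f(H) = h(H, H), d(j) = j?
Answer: -19200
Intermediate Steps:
h(M, z) = 2 + M
f(H) = 2 + H
U = -2400 (U = 160*(-15) = -2400)
f(d(6))*U = (2 + 6)*(-2400) = 8*(-2400) = -19200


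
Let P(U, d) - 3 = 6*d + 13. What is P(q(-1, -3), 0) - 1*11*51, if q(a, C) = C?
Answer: -545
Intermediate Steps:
P(U, d) = 16 + 6*d (P(U, d) = 3 + (6*d + 13) = 3 + (13 + 6*d) = 16 + 6*d)
P(q(-1, -3), 0) - 1*11*51 = (16 + 6*0) - 1*11*51 = (16 + 0) - 11*51 = 16 - 561 = -545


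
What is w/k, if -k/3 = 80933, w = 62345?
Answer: -62345/242799 ≈ -0.25678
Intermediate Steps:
k = -242799 (k = -3*80933 = -242799)
w/k = 62345/(-242799) = 62345*(-1/242799) = -62345/242799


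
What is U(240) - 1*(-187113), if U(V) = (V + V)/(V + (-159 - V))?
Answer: 9916829/53 ≈ 1.8711e+5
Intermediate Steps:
U(V) = -2*V/159 (U(V) = (2*V)/(-159) = (2*V)*(-1/159) = -2*V/159)
U(240) - 1*(-187113) = -2/159*240 - 1*(-187113) = -160/53 + 187113 = 9916829/53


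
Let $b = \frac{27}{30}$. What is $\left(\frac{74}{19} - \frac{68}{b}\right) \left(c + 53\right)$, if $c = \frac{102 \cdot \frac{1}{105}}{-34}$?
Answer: $- \frac{2524324}{665} \approx -3796.0$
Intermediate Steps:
$b = \frac{9}{10}$ ($b = 27 \cdot \frac{1}{30} = \frac{9}{10} \approx 0.9$)
$c = - \frac{1}{35}$ ($c = 102 \cdot \frac{1}{105} \left(- \frac{1}{34}\right) = \frac{34}{35} \left(- \frac{1}{34}\right) = - \frac{1}{35} \approx -0.028571$)
$\left(\frac{74}{19} - \frac{68}{b}\right) \left(c + 53\right) = \left(\frac{74}{19} - \frac{68}{\frac{9}{10}}\right) \left(- \frac{1}{35} + 53\right) = \left(74 \cdot \frac{1}{19} - \frac{680}{9}\right) \frac{1854}{35} = \left(\frac{74}{19} - \frac{680}{9}\right) \frac{1854}{35} = \left(- \frac{12254}{171}\right) \frac{1854}{35} = - \frac{2524324}{665}$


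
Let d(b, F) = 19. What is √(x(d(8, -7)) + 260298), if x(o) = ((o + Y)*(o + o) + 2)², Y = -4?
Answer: √587482 ≈ 766.47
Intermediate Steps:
x(o) = (2 + 2*o*(-4 + o))² (x(o) = ((o - 4)*(o + o) + 2)² = ((-4 + o)*(2*o) + 2)² = (2*o*(-4 + o) + 2)² = (2 + 2*o*(-4 + o))²)
√(x(d(8, -7)) + 260298) = √(4*(1 + 19² - 4*19)² + 260298) = √(4*(1 + 361 - 76)² + 260298) = √(4*286² + 260298) = √(4*81796 + 260298) = √(327184 + 260298) = √587482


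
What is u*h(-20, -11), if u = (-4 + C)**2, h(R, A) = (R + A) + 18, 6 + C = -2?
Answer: -1872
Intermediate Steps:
C = -8 (C = -6 - 2 = -8)
h(R, A) = 18 + A + R (h(R, A) = (A + R) + 18 = 18 + A + R)
u = 144 (u = (-4 - 8)**2 = (-12)**2 = 144)
u*h(-20, -11) = 144*(18 - 11 - 20) = 144*(-13) = -1872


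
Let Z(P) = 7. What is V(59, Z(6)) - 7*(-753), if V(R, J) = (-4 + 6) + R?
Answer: 5332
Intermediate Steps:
V(R, J) = 2 + R
V(59, Z(6)) - 7*(-753) = (2 + 59) - 7*(-753) = 61 - 1*(-5271) = 61 + 5271 = 5332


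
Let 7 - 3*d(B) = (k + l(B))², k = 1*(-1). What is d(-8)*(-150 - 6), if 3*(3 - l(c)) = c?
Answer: 6916/9 ≈ 768.44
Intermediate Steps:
l(c) = 3 - c/3
k = -1
d(B) = 7/3 - (2 - B/3)²/3 (d(B) = 7/3 - (-1 + (3 - B/3))²/3 = 7/3 - (2 - B/3)²/3)
d(-8)*(-150 - 6) = (7/3 - (-6 - 8)²/27)*(-150 - 6) = (7/3 - 1/27*(-14)²)*(-156) = (7/3 - 1/27*196)*(-156) = (7/3 - 196/27)*(-156) = -133/27*(-156) = 6916/9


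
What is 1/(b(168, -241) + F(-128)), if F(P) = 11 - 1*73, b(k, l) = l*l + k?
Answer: 1/58187 ≈ 1.7186e-5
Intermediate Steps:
b(k, l) = k + l**2 (b(k, l) = l**2 + k = k + l**2)
F(P) = -62 (F(P) = 11 - 73 = -62)
1/(b(168, -241) + F(-128)) = 1/((168 + (-241)**2) - 62) = 1/((168 + 58081) - 62) = 1/(58249 - 62) = 1/58187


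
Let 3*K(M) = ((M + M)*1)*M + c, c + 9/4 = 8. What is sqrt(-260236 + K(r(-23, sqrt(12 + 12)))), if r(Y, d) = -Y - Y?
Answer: I*sqrt(9317643)/6 ≈ 508.75*I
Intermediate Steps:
c = 23/4 (c = -9/4 + 8 = 23/4 ≈ 5.7500)
r(Y, d) = -2*Y
K(M) = 23/12 + 2*M**2/3 (K(M) = (((M + M)*1)*M + 23/4)/3 = (((2*M)*1)*M + 23/4)/3 = ((2*M)*M + 23/4)/3 = (2*M**2 + 23/4)/3 = (23/4 + 2*M**2)/3 = 23/12 + 2*M**2/3)
sqrt(-260236 + K(r(-23, sqrt(12 + 12)))) = sqrt(-260236 + (23/12 + 2*(-2*(-23))**2/3)) = sqrt(-260236 + (23/12 + (2/3)*46**2)) = sqrt(-260236 + (23/12 + (2/3)*2116)) = sqrt(-260236 + (23/12 + 4232/3)) = sqrt(-260236 + 16951/12) = sqrt(-3105881/12) = I*sqrt(9317643)/6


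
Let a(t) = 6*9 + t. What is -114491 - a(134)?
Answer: -114679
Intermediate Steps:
a(t) = 54 + t
-114491 - a(134) = -114491 - (54 + 134) = -114491 - 1*188 = -114491 - 188 = -114679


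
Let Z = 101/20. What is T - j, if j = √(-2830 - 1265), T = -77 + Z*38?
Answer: 1149/10 - 3*I*√455 ≈ 114.9 - 63.992*I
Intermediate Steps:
Z = 101/20 (Z = 101*(1/20) = 101/20 ≈ 5.0500)
T = 1149/10 (T = -77 + (101/20)*38 = -77 + 1919/10 = 1149/10 ≈ 114.90)
j = 3*I*√455 (j = √(-4095) = 3*I*√455 ≈ 63.992*I)
T - j = 1149/10 - 3*I*√455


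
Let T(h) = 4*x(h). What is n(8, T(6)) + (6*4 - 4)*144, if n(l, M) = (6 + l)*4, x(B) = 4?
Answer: 2936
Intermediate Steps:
T(h) = 16 (T(h) = 4*4 = 16)
n(l, M) = 24 + 4*l
n(8, T(6)) + (6*4 - 4)*144 = (24 + 4*8) + (6*4 - 4)*144 = (24 + 32) + (24 - 4)*144 = 56 + 20*144 = 56 + 2880 = 2936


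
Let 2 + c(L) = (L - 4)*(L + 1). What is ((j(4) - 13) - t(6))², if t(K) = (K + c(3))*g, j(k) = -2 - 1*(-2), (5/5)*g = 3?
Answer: 169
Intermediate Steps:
g = 3
j(k) = 0 (j(k) = -2 + 2 = 0)
c(L) = -2 + (1 + L)*(-4 + L) (c(L) = -2 + (L - 4)*(L + 1) = -2 + (-4 + L)*(1 + L) = -2 + (1 + L)*(-4 + L))
t(K) = -18 + 3*K (t(K) = (K + (-6 + 3² - 3*3))*3 = (K + (-6 + 9 - 9))*3 = (K - 6)*3 = (-6 + K)*3 = -18 + 3*K)
((j(4) - 13) - t(6))² = ((0 - 13) - (-18 + 3*6))² = (-13 - (-18 + 18))² = (-13 - 1*0)² = (-13 + 0)² = (-13)² = 169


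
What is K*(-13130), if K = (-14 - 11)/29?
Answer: 328250/29 ≈ 11319.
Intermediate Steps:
K = -25/29 (K = -25*1/29 = -25/29 ≈ -0.86207)
K*(-13130) = -25/29*(-13130) = 328250/29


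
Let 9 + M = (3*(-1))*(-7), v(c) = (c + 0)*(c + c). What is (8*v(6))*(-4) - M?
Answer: -2316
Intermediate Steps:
v(c) = 2*c² (v(c) = c*(2*c) = 2*c²)
M = 12 (M = -9 + (3*(-1))*(-7) = -9 - 3*(-7) = -9 + 21 = 12)
(8*v(6))*(-4) - M = (8*(2*6²))*(-4) - 1*12 = (8*(2*36))*(-4) - 12 = (8*72)*(-4) - 12 = 576*(-4) - 12 = -2304 - 12 = -2316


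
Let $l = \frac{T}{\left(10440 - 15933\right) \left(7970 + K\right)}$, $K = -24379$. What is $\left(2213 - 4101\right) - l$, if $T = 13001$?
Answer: $- \frac{170174207657}{90134637} \approx -1888.0$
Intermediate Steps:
$l = \frac{13001}{90134637}$ ($l = \frac{13001}{\left(10440 - 15933\right) \left(7970 - 24379\right)} = \frac{13001}{\left(-5493\right) \left(-16409\right)} = \frac{13001}{90134637} \approx 0.00014424$)
$\left(2213 - 4101\right) - l = \left(2213 - 4101\right) - \frac{13001}{90134637} = -1888 - \frac{13001}{90134637} = - \frac{170174207657}{90134637}$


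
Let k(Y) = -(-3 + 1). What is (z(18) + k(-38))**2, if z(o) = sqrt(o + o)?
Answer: 64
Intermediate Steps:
k(Y) = 2 (k(Y) = -1*(-2) = 2)
z(o) = sqrt(2)*sqrt(o) (z(o) = sqrt(2*o) = sqrt(2)*sqrt(o))
(z(18) + k(-38))**2 = (sqrt(2)*sqrt(18) + 2)**2 = (sqrt(2)*(3*sqrt(2)) + 2)**2 = (6 + 2)**2 = 8**2 = 64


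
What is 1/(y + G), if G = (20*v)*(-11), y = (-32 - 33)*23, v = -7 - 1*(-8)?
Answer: -1/1715 ≈ -0.00058309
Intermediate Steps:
v = 1 (v = -7 + 8 = 1)
y = -1495 (y = -65*23 = -1495)
G = -220 (G = (20*1)*(-11) = 20*(-11) = -220)
1/(y + G) = 1/(-1495 - 220) = 1/(-1715) = -1/1715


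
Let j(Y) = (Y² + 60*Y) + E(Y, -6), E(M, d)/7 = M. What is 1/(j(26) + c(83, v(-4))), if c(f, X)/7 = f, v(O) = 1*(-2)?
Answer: 1/2999 ≈ 0.00033344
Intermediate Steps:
v(O) = -2
c(f, X) = 7*f
E(M, d) = 7*M
j(Y) = Y² + 67*Y (j(Y) = (Y² + 60*Y) + 7*Y = Y² + 67*Y)
1/(j(26) + c(83, v(-4))) = 1/(26*(67 + 26) + 7*83) = 1/(26*93 + 581) = 1/(2418 + 581) = 1/2999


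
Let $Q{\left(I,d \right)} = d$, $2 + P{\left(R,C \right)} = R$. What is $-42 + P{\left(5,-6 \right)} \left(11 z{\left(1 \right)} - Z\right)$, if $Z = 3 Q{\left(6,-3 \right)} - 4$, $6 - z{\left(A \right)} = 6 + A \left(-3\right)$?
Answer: $96$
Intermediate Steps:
$P{\left(R,C \right)} = -2 + R$
$z{\left(A \right)} = 3 A$ ($z{\left(A \right)} = 6 - \left(6 + A \left(-3\right)\right) = 6 - \left(6 - 3 A\right) = 6 + \left(-6 + 3 A\right) = 3 A$)
$Z = -13$ ($Z = 3 \left(-3\right) - 4 = -9 - 4 = -13$)
$-42 + P{\left(5,-6 \right)} \left(11 z{\left(1 \right)} - Z\right) = -42 + \left(-2 + 5\right) \left(11 \cdot 3 \cdot 1 - -13\right) = -42 + 3 \left(11 \cdot 3 + 13\right) = -42 + 3 \left(33 + 13\right) = -42 + 3 \cdot 46 = -42 + 138 = 96$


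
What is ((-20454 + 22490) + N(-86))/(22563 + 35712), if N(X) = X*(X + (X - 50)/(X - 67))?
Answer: 3368/20979 ≈ 0.16054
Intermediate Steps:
N(X) = X*(X + (-50 + X)/(-67 + X))
((-20454 + 22490) + N(-86))/(22563 + 35712) = ((-20454 + 22490) - 86*(-50 + (-86)**2 - 66*(-86))/(-67 - 86))/(22563 + 35712) = (2036 - 86*(-50 + 7396 + 5676)/(-153))/58275 = (2036 - 86*(-1/153)*13022)*(1/58275) = (2036 + 65876/9)*(1/58275) = (84200/9)*(1/58275) = 3368/20979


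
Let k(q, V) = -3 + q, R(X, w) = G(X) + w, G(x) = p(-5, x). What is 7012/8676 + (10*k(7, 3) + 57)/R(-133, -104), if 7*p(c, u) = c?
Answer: -187802/1589877 ≈ -0.11812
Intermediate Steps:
p(c, u) = c/7
G(x) = -5/7 (G(x) = (1/7)*(-5) = -5/7)
R(X, w) = -5/7 + w
7012/8676 + (10*k(7, 3) + 57)/R(-133, -104) = 7012/8676 + (10*(-3 + 7) + 57)/(-5/7 - 104) = 7012*(1/8676) + (10*4 + 57)/(-733/7) = 1753/2169 + (40 + 57)*(-7/733) = 1753/2169 + 97*(-7/733) = 1753/2169 - 679/733 = -187802/1589877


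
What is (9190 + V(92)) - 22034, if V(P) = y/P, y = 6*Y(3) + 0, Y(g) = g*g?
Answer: -590797/46 ≈ -12843.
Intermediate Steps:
Y(g) = g²
y = 54 (y = 6*3² + 0 = 6*9 + 0 = 54 + 0 = 54)
V(P) = 54/P
(9190 + V(92)) - 22034 = (9190 + 54/92) - 22034 = (9190 + 54*(1/92)) - 22034 = (9190 + 27/46) - 22034 = 422767/46 - 22034 = -590797/46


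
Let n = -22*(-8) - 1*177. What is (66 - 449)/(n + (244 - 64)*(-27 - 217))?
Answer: 383/43921 ≈ 0.0087202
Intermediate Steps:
n = -1 (n = 176 - 177 = -1)
(66 - 449)/(n + (244 - 64)*(-27 - 217)) = (66 - 449)/(-1 + (244 - 64)*(-27 - 217)) = -383/(-1 + 180*(-244)) = -383/(-1 - 43920) = -383/(-43921) = -383*(-1/43921) = 383/43921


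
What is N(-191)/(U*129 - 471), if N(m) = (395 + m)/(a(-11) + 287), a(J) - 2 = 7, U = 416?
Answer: 1/77182 ≈ 1.2956e-5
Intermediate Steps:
a(J) = 9 (a(J) = 2 + 7 = 9)
N(m) = 395/296 + m/296 (N(m) = (395 + m)/(9 + 287) = (395 + m)/296 = (395 + m)*(1/296) = 395/296 + m/296)
N(-191)/(U*129 - 471) = (395/296 + (1/296)*(-191))/(416*129 - 471) = (395/296 - 191/296)/(53664 - 471) = (51/74)/53193 = (51/74)*(1/53193) = 1/77182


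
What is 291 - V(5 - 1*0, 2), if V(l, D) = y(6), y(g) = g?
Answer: 285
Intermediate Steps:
V(l, D) = 6
291 - V(5 - 1*0, 2) = 291 - 1*6 = 291 - 6 = 285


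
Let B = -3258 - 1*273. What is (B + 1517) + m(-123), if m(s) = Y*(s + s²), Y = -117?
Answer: -1757716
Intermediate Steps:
m(s) = -117*s - 117*s² (m(s) = -117*(s + s²) = -117*s - 117*s²)
B = -3531 (B = -3258 - 273 = -3531)
(B + 1517) + m(-123) = (-3531 + 1517) - 117*(-123)*(1 - 123) = -2014 - 117*(-123)*(-122) = -2014 - 1755702 = -1757716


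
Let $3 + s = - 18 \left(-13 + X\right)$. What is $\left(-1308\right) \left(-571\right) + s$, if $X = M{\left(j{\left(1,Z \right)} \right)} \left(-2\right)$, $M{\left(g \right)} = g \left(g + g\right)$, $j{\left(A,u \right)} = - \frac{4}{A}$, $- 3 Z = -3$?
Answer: $748251$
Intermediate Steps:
$Z = 1$ ($Z = \left(- \frac{1}{3}\right) \left(-3\right) = 1$)
$M{\left(g \right)} = 2 g^{2}$ ($M{\left(g \right)} = g 2 g = 2 g^{2}$)
$X = -64$ ($X = 2 \left(- \frac{4}{1}\right)^{2} \left(-2\right) = 2 \left(\left(-4\right) 1\right)^{2} \left(-2\right) = 2 \left(-4\right)^{2} \left(-2\right) = 2 \cdot 16 \left(-2\right) = 32 \left(-2\right) = -64$)
$s = 1383$ ($s = -3 - 18 \left(-13 - 64\right) = -3 - -1386 = -3 + 1386 = 1383$)
$\left(-1308\right) \left(-571\right) + s = \left(-1308\right) \left(-571\right) + 1383 = 746868 + 1383 = 748251$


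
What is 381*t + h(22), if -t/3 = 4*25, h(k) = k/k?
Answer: -114299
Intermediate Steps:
h(k) = 1
t = -300 (t = -12*25 = -3*100 = -300)
381*t + h(22) = 381*(-300) + 1 = -114300 + 1 = -114299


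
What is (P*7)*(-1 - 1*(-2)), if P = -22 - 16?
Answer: -266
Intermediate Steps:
P = -38
(P*7)*(-1 - 1*(-2)) = (-38*7)*(-1 - 1*(-2)) = -266*(-1 + 2) = -266*1 = -266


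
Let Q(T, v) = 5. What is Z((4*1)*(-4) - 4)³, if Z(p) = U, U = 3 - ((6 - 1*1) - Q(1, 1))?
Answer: 27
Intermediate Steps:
U = 3 (U = 3 - ((6 - 1*1) - 1*5) = 3 - ((6 - 1) - 5) = 3 - (5 - 5) = 3 - 1*0 = 3 + 0 = 3)
Z(p) = 3
Z((4*1)*(-4) - 4)³ = 3³ = 27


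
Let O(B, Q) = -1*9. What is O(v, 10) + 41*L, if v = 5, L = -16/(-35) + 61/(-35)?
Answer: -432/7 ≈ -61.714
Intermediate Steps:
L = -9/7 (L = -16*(-1/35) + 61*(-1/35) = 16/35 - 61/35 = -9/7 ≈ -1.2857)
O(B, Q) = -9
O(v, 10) + 41*L = -9 + 41*(-9/7) = -9 - 369/7 = -432/7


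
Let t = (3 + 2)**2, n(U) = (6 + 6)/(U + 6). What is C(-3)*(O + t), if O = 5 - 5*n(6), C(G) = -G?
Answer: 75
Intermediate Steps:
n(U) = 12/(6 + U)
O = 0 (O = 5 - 60/(6 + 6) = 5 - 60/12 = 5 - 5*1 = 5 - 5 = 0)
t = 25 (t = 5**2 = 25)
C(-3)*(O + t) = (-1*(-3))*(0 + 25) = 3*25 = 75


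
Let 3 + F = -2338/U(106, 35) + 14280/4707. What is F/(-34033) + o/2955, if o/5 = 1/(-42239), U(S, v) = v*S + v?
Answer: 1371721116596/79238374640460895 ≈ 1.7311e-5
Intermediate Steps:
U(S, v) = v + S*v (U(S, v) = S*v + v = v + S*v)
o = -5/42239 (o = 5/(-42239) = 5*(-1/42239) = -5/42239 ≈ -0.00011837)
F = -495691/839415 (F = -3 + (-2338*1/(35*(1 + 106)) + 14280/4707) = -3 + (-2338/(35*107) + 14280*(1/4707)) = -3 + (-2338/3745 + 4760/1569) = -3 + (-2338*1/3745 + 4760/1569) = -3 + (-334/535 + 4760/1569) = -3 + 2022554/839415 = -495691/839415 ≈ -0.59052)
F/(-34033) + o/2955 = -495691/839415/(-34033) - 5/42239/2955 = -495691/839415*(-1/34033) - 5/42239*1/2955 = 495691/28567810695 - 1/24963249 = 1371721116596/79238374640460895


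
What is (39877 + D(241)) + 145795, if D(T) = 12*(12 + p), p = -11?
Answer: 185684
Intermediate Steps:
D(T) = 12 (D(T) = 12*(12 - 11) = 12*1 = 12)
(39877 + D(241)) + 145795 = (39877 + 12) + 145795 = 39889 + 145795 = 185684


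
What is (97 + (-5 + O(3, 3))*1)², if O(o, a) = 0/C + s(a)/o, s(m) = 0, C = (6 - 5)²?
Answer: 8464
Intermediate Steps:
C = 1 (C = 1² = 1)
O(o, a) = 0 (O(o, a) = 0/1 + 0/o = 0*1 + 0 = 0 + 0 = 0)
(97 + (-5 + O(3, 3))*1)² = (97 + (-5 + 0)*1)² = (97 - 5*1)² = (97 - 5)² = 92² = 8464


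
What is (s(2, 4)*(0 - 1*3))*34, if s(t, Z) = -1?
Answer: 102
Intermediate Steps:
(s(2, 4)*(0 - 1*3))*34 = -(0 - 1*3)*34 = -(0 - 3)*34 = -1*(-3)*34 = 3*34 = 102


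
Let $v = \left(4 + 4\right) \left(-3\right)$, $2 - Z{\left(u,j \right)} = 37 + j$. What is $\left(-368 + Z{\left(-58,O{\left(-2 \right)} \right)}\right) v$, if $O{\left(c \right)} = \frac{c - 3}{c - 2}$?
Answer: $9702$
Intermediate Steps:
$O{\left(c \right)} = \frac{-3 + c}{-2 + c}$
$Z{\left(u,j \right)} = -35 - j$ ($Z{\left(u,j \right)} = 2 - \left(37 + j\right) = -35 - j$)
$v = -24$ ($v = 8 \left(-3\right) = -24$)
$\left(-368 + Z{\left(-58,O{\left(-2 \right)} \right)}\right) v = \left(-368 - \left(35 + \frac{-3 - 2}{-2 - 2}\right)\right) \left(-24\right) = \left(-368 - \left(35 + \frac{1}{-4} \left(-5\right)\right)\right) \left(-24\right) = \left(-368 - \left(35 - - \frac{5}{4}\right)\right) \left(-24\right) = \left(-368 - \frac{145}{4}\right) \left(-24\right) = \left(- \frac{1617}{4}\right) \left(-24\right) = 9702$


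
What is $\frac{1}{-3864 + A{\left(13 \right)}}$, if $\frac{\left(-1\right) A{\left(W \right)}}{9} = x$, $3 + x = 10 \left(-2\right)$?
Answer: $- \frac{1}{3657} \approx -0.00027345$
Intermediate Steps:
$x = -23$ ($x = -3 + 10 \left(-2\right) = -3 - 20 = -23$)
$A{\left(W \right)} = 207$ ($A{\left(W \right)} = \left(-9\right) \left(-23\right) = 207$)
$\frac{1}{-3864 + A{\left(13 \right)}} = \frac{1}{-3864 + 207} = \frac{1}{-3657} = - \frac{1}{3657}$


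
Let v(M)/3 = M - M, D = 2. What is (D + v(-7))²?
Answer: 4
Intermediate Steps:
v(M) = 0 (v(M) = 3*(M - M) = 3*0 = 0)
(D + v(-7))² = (2 + 0)² = 2² = 4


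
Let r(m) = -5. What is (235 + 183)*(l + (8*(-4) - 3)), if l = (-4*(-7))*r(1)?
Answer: -73150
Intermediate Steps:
l = -140 (l = -4*(-7)*(-5) = 28*(-5) = -140)
(235 + 183)*(l + (8*(-4) - 3)) = (235 + 183)*(-140 + (8*(-4) - 3)) = 418*(-140 + (-32 - 3)) = 418*(-140 - 35) = 418*(-175) = -73150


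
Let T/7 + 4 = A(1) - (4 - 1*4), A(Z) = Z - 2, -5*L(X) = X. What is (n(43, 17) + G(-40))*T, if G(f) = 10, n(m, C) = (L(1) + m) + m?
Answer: -3353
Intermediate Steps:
L(X) = -X/5
n(m, C) = -⅕ + 2*m (n(m, C) = (-⅕*1 + m) + m = (-⅕ + m) + m = -⅕ + 2*m)
A(Z) = -2 + Z
T = -35 (T = -28 + 7*((-2 + 1) - (4 - 1*4)) = -28 + 7*(-1 - (4 - 4)) = -28 + 7*(-1 - 1*0) = -28 + 7*(-1 + 0) = -28 + 7*(-1) = -28 - 7 = -35)
(n(43, 17) + G(-40))*T = ((-⅕ + 2*43) + 10)*(-35) = ((-⅕ + 86) + 10)*(-35) = (429/5 + 10)*(-35) = (479/5)*(-35) = -3353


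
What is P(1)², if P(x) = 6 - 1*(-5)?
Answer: 121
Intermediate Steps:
P(x) = 11 (P(x) = 6 + 5 = 11)
P(1)² = 11² = 121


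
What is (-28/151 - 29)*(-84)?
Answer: 370188/151 ≈ 2451.6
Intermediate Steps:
(-28/151 - 29)*(-84) = -4407/151*(-84) = 370188/151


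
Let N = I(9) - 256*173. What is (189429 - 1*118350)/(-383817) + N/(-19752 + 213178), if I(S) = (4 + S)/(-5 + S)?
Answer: -40994355393/98986916056 ≈ -0.41414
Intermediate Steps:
I(S) = (4 + S)/(-5 + S)
N = -177139/4 (N = (4 + 9)/(-5 + 9) - 256*173 = 13/4 - 44288 = -177139/4 ≈ -44285.)
(189429 - 1*118350)/(-383817) + N/(-19752 + 213178) = (189429 - 1*118350)/(-383817) - 177139/(4*(-19752 + 213178)) = (189429 - 118350)*(-1/383817) - 177139/4/193426 = 71079*(-1/383817) - 177139/4*1/193426 = -23693/127939 - 177139/773704 = -40994355393/98986916056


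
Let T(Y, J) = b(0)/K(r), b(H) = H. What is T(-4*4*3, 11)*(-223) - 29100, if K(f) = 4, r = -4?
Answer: -29100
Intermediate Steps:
T(Y, J) = 0 (T(Y, J) = 0/4 = 0*(¼) = 0)
T(-4*4*3, 11)*(-223) - 29100 = 0*(-223) - 29100 = 0 - 29100 = -29100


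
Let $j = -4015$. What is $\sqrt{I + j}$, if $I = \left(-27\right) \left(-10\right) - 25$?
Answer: $i \sqrt{3770} \approx 61.4 i$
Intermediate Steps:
$I = 245$ ($I = 270 - 25 = 245$)
$\sqrt{I + j} = \sqrt{245 - 4015} = \sqrt{-3770} = i \sqrt{3770}$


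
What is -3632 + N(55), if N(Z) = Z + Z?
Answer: -3522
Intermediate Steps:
N(Z) = 2*Z
-3632 + N(55) = -3632 + 2*55 = -3632 + 110 = -3522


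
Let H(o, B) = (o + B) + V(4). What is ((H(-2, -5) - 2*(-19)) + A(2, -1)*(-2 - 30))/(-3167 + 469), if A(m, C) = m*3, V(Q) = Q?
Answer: 157/2698 ≈ 0.058191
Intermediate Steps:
A(m, C) = 3*m
H(o, B) = 4 + B + o (H(o, B) = (o + B) + 4 = (B + o) + 4 = 4 + B + o)
((H(-2, -5) - 2*(-19)) + A(2, -1)*(-2 - 30))/(-3167 + 469) = (((4 - 5 - 2) - 2*(-19)) + (3*2)*(-2 - 30))/(-3167 + 469) = ((-3 + 38) + 6*(-32))/(-2698) = (35 - 192)*(-1/2698) = -157*(-1/2698) = 157/2698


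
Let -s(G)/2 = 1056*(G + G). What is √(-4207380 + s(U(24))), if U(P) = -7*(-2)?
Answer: 2*I*√1066629 ≈ 2065.6*I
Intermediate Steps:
U(P) = 14
s(G) = -4224*G (s(G) = -2112*(G + G) = -2112*2*G = -4224*G)
√(-4207380 + s(U(24))) = √(-4207380 - 4224*14) = √(-4207380 - 59136) = √(-4266516) = 2*I*√1066629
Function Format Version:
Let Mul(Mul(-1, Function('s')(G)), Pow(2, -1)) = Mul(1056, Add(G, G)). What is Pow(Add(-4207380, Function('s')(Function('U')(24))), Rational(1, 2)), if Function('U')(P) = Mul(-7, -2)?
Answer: Mul(2, I, Pow(1066629, Rational(1, 2))) ≈ Mul(2065.6, I)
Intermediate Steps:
Function('U')(P) = 14
Function('s')(G) = Mul(-4224, G) (Function('s')(G) = Mul(-2, Mul(1056, Add(G, G))) = Mul(-2, Mul(1056, Mul(2, G))) = Mul(-2, Mul(2112, G)) = Mul(-4224, G))
Pow(Add(-4207380, Function('s')(Function('U')(24))), Rational(1, 2)) = Pow(Add(-4207380, Mul(-4224, 14)), Rational(1, 2)) = Pow(Add(-4207380, -59136), Rational(1, 2)) = Pow(-4266516, Rational(1, 2)) = Mul(2, I, Pow(1066629, Rational(1, 2)))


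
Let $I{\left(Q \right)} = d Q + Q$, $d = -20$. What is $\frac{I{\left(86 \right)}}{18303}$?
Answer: $- \frac{1634}{18303} \approx -0.089275$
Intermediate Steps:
$I{\left(Q \right)} = - 19 Q$ ($I{\left(Q \right)} = - 20 Q + Q = - 19 Q$)
$\frac{I{\left(86 \right)}}{18303} = \frac{\left(-19\right) 86}{18303} = \left(-1634\right) \frac{1}{18303} = - \frac{1634}{18303}$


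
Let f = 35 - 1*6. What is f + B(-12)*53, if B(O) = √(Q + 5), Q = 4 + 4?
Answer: 29 + 53*√13 ≈ 220.09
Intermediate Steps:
f = 29 (f = 35 - 6 = 29)
Q = 8
B(O) = √13 (B(O) = √(8 + 5) = √13)
f + B(-12)*53 = 29 + √13*53 = 29 + 53*√13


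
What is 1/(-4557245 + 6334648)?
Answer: 1/1777403 ≈ 5.6262e-7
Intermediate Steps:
1/(-4557245 + 6334648) = 1/1777403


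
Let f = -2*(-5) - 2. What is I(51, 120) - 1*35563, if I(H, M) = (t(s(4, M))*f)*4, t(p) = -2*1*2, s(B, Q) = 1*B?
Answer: -35691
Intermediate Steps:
s(B, Q) = B
f = 8 (f = 10 - 2 = 8)
t(p) = -4 (t(p) = -2*2 = -4)
I(H, M) = -128 (I(H, M) = -4*8*4 = -32*4 = -128)
I(51, 120) - 1*35563 = -128 - 1*35563 = -128 - 35563 = -35691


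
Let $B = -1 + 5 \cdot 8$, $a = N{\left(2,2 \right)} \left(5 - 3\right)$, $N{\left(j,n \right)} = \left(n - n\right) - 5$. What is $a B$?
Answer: $-390$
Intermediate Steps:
$N{\left(j,n \right)} = -5$ ($N{\left(j,n \right)} = 0 - 5 = -5$)
$a = -10$ ($a = - 5 \left(5 - 3\right) = \left(-5\right) 2 = -10$)
$B = 39$ ($B = -1 + 40 = 39$)
$a B = \left(-10\right) 39 = -390$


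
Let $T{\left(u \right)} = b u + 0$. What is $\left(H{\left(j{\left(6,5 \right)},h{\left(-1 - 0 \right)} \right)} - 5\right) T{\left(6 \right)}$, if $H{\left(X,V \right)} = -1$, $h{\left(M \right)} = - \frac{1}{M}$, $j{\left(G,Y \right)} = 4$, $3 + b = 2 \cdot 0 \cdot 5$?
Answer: $108$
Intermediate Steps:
$b = -3$ ($b = -3 + 2 \cdot 0 \cdot 5 = -3 + 0 \cdot 5 = -3 + 0 = -3$)
$T{\left(u \right)} = - 3 u$ ($T{\left(u \right)} = - 3 u + 0 = - 3 u$)
$\left(H{\left(j{\left(6,5 \right)},h{\left(-1 - 0 \right)} \right)} - 5\right) T{\left(6 \right)} = \left(-1 - 5\right) \left(\left(-3\right) 6\right) = \left(-6\right) \left(-18\right) = 108$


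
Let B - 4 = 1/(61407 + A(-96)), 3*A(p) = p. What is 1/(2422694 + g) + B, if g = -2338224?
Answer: 4147506169/1036869250 ≈ 4.0000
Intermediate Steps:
A(p) = p/3
B = 245501/61375 (B = 4 + 1/(61407 + (⅓)*(-96)) = 4 + 1/(61407 - 32) = 4 + 1/61375 = 245501/61375 ≈ 4.0000)
1/(2422694 + g) + B = 1/(2422694 - 2338224) + 245501/61375 = 1/84470 + 245501/61375 = 4147506169/1036869250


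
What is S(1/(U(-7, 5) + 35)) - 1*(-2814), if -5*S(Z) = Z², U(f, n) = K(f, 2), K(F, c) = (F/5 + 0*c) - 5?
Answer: 57543481/20449 ≈ 2814.0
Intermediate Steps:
K(F, c) = -5 + F/5 (K(F, c) = (F/5 + 0) - 5 = F/5 - 5 = -5 + F/5)
U(f, n) = -5 + f/5
S(Z) = -Z²/5
S(1/(U(-7, 5) + 35)) - 1*(-2814) = -1/(5*((-5 + (⅕)*(-7)) + 35)²) - 1*(-2814) = -1/(5*((-5 - 7/5) + 35)²) + 2814 = -1/(5*(-32/5 + 35)²) + 2814 = -(1/(143/5))²/5 + 2814 = -(5/143)²/5 + 2814 = -⅕*25/20449 + 2814 = -5/20449 + 2814 = 57543481/20449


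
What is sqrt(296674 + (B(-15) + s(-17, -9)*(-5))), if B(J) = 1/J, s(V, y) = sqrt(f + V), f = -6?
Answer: sqrt(66751635 - 1125*I*sqrt(23))/15 ≈ 544.68 - 0.022012*I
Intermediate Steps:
s(V, y) = sqrt(-6 + V)
sqrt(296674 + (B(-15) + s(-17, -9)*(-5))) = sqrt(296674 + (1/(-15) + sqrt(-6 - 17)*(-5))) = sqrt(296674 + (-1/15 + sqrt(-23)*(-5))) = sqrt(296674 + (-1/15 + (I*sqrt(23))*(-5))) = sqrt(296674 + (-1/15 - 5*I*sqrt(23))) = sqrt(4450109/15 - 5*I*sqrt(23))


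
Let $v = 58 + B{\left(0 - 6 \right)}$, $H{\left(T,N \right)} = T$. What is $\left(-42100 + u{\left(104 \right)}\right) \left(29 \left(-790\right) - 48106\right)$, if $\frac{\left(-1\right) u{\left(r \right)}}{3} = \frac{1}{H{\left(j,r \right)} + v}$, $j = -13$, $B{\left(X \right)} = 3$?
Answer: $\frac{5979556077}{2} \approx 2.9898 \cdot 10^{9}$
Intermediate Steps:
$v = 61$ ($v = 58 + 3 = 61$)
$u{\left(r \right)} = - \frac{1}{16}$ ($u{\left(r \right)} = - \frac{3}{-13 + 61} = - \frac{3}{48} = \left(-3\right) \frac{1}{48} = - \frac{1}{16}$)
$\left(-42100 + u{\left(104 \right)}\right) \left(29 \left(-790\right) - 48106\right) = \left(-42100 - \frac{1}{16}\right) \left(29 \left(-790\right) - 48106\right) = - \frac{673601 \left(-22910 - 48106\right)}{16} = \left(- \frac{673601}{16}\right) \left(-71016\right) = \frac{5979556077}{2}$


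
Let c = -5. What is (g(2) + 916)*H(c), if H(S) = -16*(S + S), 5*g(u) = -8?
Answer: 146304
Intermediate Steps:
g(u) = -8/5 (g(u) = (⅕)*(-8) = -8/5)
H(S) = -32*S
(g(2) + 916)*H(c) = (-8/5 + 916)*(-32*(-5)) = (4572/5)*160 = 146304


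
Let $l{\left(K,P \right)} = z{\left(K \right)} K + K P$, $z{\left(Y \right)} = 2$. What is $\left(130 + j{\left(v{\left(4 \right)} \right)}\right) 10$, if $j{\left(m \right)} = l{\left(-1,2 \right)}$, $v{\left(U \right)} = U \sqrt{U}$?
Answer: $1260$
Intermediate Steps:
$l{\left(K,P \right)} = 2 K + K P$
$v{\left(U \right)} = U^{\frac{3}{2}}$
$j{\left(m \right)} = -4$ ($j{\left(m \right)} = - (2 + 2) = \left(-1\right) 4 = -4$)
$\left(130 + j{\left(v{\left(4 \right)} \right)}\right) 10 = \left(130 - 4\right) 10 = 126 \cdot 10 = 1260$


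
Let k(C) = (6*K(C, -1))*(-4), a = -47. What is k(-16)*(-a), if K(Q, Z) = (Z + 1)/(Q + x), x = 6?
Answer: 0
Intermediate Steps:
K(Q, Z) = (1 + Z)/(6 + Q) (K(Q, Z) = (Z + 1)/(Q + 6) = (1 + Z)/(6 + Q))
k(C) = 0 (k(C) = (6*((1 - 1)/(6 + C)))*(-4) = (6*(0/(6 + C)))*(-4) = (6*0)*(-4) = 0*(-4) = 0)
k(-16)*(-a) = 0*(-1*(-47)) = 0*47 = 0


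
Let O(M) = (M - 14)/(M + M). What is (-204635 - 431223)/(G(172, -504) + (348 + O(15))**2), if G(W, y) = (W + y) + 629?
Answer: -572272200/109281781 ≈ -5.2367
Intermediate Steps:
G(W, y) = 629 + W + y
O(M) = (-14 + M)/(2*M) (O(M) = (-14 + M)/((2*M)) = (-14 + M)*(1/(2*M)) = (-14 + M)/(2*M))
(-204635 - 431223)/(G(172, -504) + (348 + O(15))**2) = (-204635 - 431223)/((629 + 172 - 504) + (348 + (1/2)*(-14 + 15)/15)**2) = -635858/(297 + (348 + (1/2)*(1/15)*1)**2) = -635858/(297 + (348 + 1/30)**2) = -635858/(297 + (10441/30)**2) = -635858/(297 + 109014481/900) = -635858/109281781/900 = -635858*900/109281781 = -572272200/109281781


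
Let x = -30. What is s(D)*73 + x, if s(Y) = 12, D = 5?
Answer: 846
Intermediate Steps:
s(D)*73 + x = 12*73 - 30 = 876 - 30 = 846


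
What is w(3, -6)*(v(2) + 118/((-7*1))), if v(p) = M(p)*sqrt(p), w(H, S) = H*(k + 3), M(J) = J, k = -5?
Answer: 708/7 - 12*sqrt(2) ≈ 84.172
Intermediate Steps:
w(H, S) = -2*H (w(H, S) = H*(-5 + 3) = H*(-2) = -2*H)
v(p) = p**(3/2) (v(p) = p*sqrt(p) = p**(3/2))
w(3, -6)*(v(2) + 118/((-7*1))) = (-2*3)*(2**(3/2) + 118/((-7*1))) = -6*(2*sqrt(2) + 118/(-7)) = -6*(2*sqrt(2) + 118*(-1/7)) = -6*(2*sqrt(2) - 118/7) = -6*(-118/7 + 2*sqrt(2)) = 708/7 - 12*sqrt(2)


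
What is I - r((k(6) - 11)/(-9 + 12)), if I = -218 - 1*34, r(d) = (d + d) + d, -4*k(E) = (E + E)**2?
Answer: -205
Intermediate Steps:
k(E) = -E**2 (k(E) = -(E + E)**2/4 = -4*E**2/4 = -E**2)
r(d) = 3*d (r(d) = 2*d + d = 3*d)
I = -252 (I = -218 - 34 = -252)
I - r((k(6) - 11)/(-9 + 12)) = -252 - 3*(-1*6**2 - 11)/(-9 + 12) = -252 - 3*(-1*36 - 11)/3 = -252 - 3*(-36 - 11)*(1/3) = -252 - 3*(-47*1/3) = -252 - 3*(-47)/3 = -252 - 1*(-47) = -252 + 47 = -205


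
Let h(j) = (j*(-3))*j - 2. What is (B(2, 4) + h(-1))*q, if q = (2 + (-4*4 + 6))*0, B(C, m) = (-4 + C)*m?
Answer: 0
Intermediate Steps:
B(C, m) = m*(-4 + C)
h(j) = -2 - 3*j² (h(j) = (-3*j)*j - 2 = -3*j² - 2 = -2 - 3*j²)
q = 0 (q = (2 + (-16 + 6))*0 = (2 - 10)*0 = -8*0 = 0)
(B(2, 4) + h(-1))*q = (4*(-4 + 2) + (-2 - 3*(-1)²))*0 = (4*(-2) + (-2 - 3*1))*0 = (-8 + (-2 - 3))*0 = (-8 - 5)*0 = -13*0 = 0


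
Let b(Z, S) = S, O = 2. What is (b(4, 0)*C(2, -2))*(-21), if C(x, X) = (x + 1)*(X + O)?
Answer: 0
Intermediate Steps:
C(x, X) = (1 + x)*(2 + X) (C(x, X) = (x + 1)*(X + 2) = (1 + x)*(2 + X))
(b(4, 0)*C(2, -2))*(-21) = (0*(2 - 2 + 2*2 - 2*2))*(-21) = (0*(2 - 2 + 4 - 4))*(-21) = (0*0)*(-21) = 0*(-21) = 0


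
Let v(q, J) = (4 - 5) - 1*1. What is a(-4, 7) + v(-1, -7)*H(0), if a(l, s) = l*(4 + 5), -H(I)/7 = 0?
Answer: -36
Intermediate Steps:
H(I) = 0 (H(I) = -7*0 = 0)
a(l, s) = 9*l (a(l, s) = l*9 = 9*l)
v(q, J) = -2 (v(q, J) = -1 - 1 = -2)
a(-4, 7) + v(-1, -7)*H(0) = 9*(-4) - 2*0 = -36 + 0 = -36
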